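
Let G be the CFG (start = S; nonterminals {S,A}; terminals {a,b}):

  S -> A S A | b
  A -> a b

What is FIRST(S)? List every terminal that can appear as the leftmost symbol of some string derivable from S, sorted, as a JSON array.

Compute FIRST by fixpoint:
[1]
  A via A→a b: +{a}
  S via S→A S A: +{a}
  S via S→b: +{b}
  FIRST(S)={a,b}  FIRST(A)={a}
[2] (no change)
  FIRST(S)={a,b}  FIRST(A)={a}

FIRST(S) = ["a", "b"]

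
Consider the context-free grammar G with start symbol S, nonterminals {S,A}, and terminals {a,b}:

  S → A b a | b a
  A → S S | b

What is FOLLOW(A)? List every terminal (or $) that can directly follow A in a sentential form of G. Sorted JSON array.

FIRST iteration:
pass 1:
  A via A→b: +{b}
  S via S→A b a: +{b}
  FIRST[S]={b}  FIRST[A]={b}
pass 2: (no change)
  FIRST[S]={b}  FIRST[A]={b}

FOLLOW sets:
seed FOLLOW(S) with $
pass 1:
  A→S S: FOLLOW(S) ⊇ FIRST(S) = {b}; new: +{b}
  S→A b a: FOLLOW(A) ⊇ FIRST(b) = {b}; new: +{b}
  S: {$,b}  A: {b}
pass 2: (no change)
  S: {$,b}  A: {b}

FOLLOW(A) = ["b"]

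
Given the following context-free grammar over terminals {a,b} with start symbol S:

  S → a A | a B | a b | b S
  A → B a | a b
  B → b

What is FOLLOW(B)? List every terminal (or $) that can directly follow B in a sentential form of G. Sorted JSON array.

Compute FIRST by fixpoint:
[1]
  A via A→a b: +{a}
  B via B→b: +{b}
  S via S→a A: +{a}
  S via S→b S: +{b}
  FIRST(S)={a,b}  FIRST(A)={a}  FIRST(B)={b}
[2]
  A via A→B a: +{b}
  FIRST(S)={a,b}  FIRST(A)={a,b}  FIRST(B)={b}
[3] (no change)
  FIRST(S)={a,b}  FIRST(A)={a,b}  FIRST(B)={b}

Compute FOLLOW by fixpoint:
FOLLOW(S) := {$}
round 1:
  A→B a: FOLLOW(B) ⊇ FIRST(a) = {a}; new: +{a}
  S→a A: FOLLOW(A) ⊇ FOLLOW(S) ⊇ {$}; new: +{$}
  S→a B: FOLLOW(B) ⊇ FOLLOW(S) ⊇ {$}; new: +{$}
  S: {$}  A: {$}  B: {$,a}
round 2: — fixpoint
  S: {$}  A: {$}  B: {$,a}

FOLLOW(B) = ["$", "a"]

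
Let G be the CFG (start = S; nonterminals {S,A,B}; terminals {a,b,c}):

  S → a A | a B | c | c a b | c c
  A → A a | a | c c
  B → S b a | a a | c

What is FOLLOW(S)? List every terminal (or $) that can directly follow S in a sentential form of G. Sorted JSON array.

Compute FIRST by fixpoint:
[1]
  A via A→a: +{a}
  A via A→c c: +{c}
  B via B→a a: +{a}
  B via B→c: +{c}
  S via S→a A: +{a}
  S via S→c: +{c}
  FIRST[S]={a,c}  FIRST[A]={a,c}  FIRST[B]={a,c}
[2] (no change)
  FIRST[S]={a,c}  FIRST[A]={a,c}  FIRST[B]={a,c}

FOLLOW iteration:
seed FOLLOW(S) with $
[1]
  A→A a: FOLLOW(A) ⊇ FIRST(a) = {a}; new: +{a}
  B→S b a: FOLLOW(S) ⊇ FIRST(b) = {b}; new: +{b}
  S→a A: FOLLOW(A) ⊇ FOLLOW(S) ⊇ {$,b}; new: +{$,b}
  S→a B: FOLLOW(B) ⊇ FOLLOW(S) ⊇ {$,b}; new: +{$,b}
  S: {$,b}  A: {$,a,b}  B: {$,b}
[2] (stable)
  S: {$,b}  A: {$,a,b}  B: {$,b}

FOLLOW(S) = ["$", "b"]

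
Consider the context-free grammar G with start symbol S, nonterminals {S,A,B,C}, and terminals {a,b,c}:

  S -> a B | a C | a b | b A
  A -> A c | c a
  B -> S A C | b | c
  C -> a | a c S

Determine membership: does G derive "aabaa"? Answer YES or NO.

CNF form of G:
  S -> T1 B | T1 C | T1 T2 | T2 A
  A -> A T0 | T0 T1
  B -> S X3 | b | c
  C -> T1 X4 | a
  T0 -> c
  T1 -> a
  T2 -> b
  X3 -> A C
  X4 -> T0 S

Fill CYK table bottom-up:
  cell(0,0) a: {C,T1}  orig:{C}
  cell(1,1) a: {C,T1}  orig:{C}
  cell(2,2) b: {B,T2}  orig:{B}
  cell(3,3) a: {C,T1}  orig:{C}
  cell(4,4) a: {C,T1}  orig:{C}
  cell(0,1) aa: {S}
  cell(1,2) ab: {S}
  cell(2,3) ba: ∅
  cell(3,4) aa: {S}
  cell(0,2) aab: ∅
  cell(1,3) aba: ∅
  cell(2,4) baa: ∅
  cell(0,3) aaba: ∅
  cell(1,4) abaa: ∅
  cell(0,4) aabaa: ∅

S ∉ T[0,4] ⇒ NO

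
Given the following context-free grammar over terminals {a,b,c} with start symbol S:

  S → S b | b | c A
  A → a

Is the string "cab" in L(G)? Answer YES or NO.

Convert to CNF:
  S -> S T0 | T1 A | b
  A -> a
  T0 -> b
  T1 -> c

CYK table (by increasing span):
  cell(0,0) c: {T1}  orig:{}
  cell(1,1) a: {A}
  cell(2,2) b: {S,T0}  orig:{S}
  cell(0,1) ca: {S}
  cell(1,2) ab: ∅
  cell(0,2) cab: {S}

S ∈ T[0,2] ⇒ YES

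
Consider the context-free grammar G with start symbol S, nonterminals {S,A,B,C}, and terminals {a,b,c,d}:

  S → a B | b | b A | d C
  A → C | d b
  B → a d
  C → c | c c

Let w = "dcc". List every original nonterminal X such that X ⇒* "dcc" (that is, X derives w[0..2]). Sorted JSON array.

Convert to CNF:
  S -> T1 C | T2 A | T3 B | b
  A -> T0 T0 | T1 T2 | c
  B -> T3 T1
  C -> T0 T0 | c
  T0 -> c
  T1 -> d
  T2 -> b
  T3 -> a

CYK fill, restricted to cells inside w[0..2]:
  [0..0]={T1}  "d"  orig:{}
  [1..1]={A,C,T0}  "c"  orig:{A,C}
  [2..2]={A,C,T0}  "c"  orig:{A,C}
  [0..1]={S}  "dc"
  [1..2]={A,C}  "cc"
  [0..2]={S}  "dcc"

Original NTs in T[0,2] deriving "dcc": ["S"]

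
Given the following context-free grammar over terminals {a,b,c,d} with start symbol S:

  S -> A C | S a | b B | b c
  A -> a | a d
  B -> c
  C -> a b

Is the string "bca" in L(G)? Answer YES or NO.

Convert to CNF:
  S -> A C | S T0 | T2 B | T2 T3
  A -> T0 T1 | a
  B -> c
  C -> T0 T2
  T0 -> a
  T1 -> d
  T2 -> b
  T3 -> c

Fill CYK table bottom-up:
  T[0,0] 'b' = {T2}  orig:{}
  T[1,1] 'c' = {B,T3}  orig:{B}
  T[2,2] 'a' = {A,T0}  orig:{A}
  T[0,1] 'bc' = {S}
  T[1,2] 'ca' = ∅
  T[0,2] 'bca' = {S}

S ∈ T[0,2] ⇒ YES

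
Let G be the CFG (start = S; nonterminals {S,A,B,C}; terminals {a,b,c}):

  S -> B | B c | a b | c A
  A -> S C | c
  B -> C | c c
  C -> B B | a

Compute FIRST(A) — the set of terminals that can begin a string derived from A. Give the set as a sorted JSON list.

FIRST iteration:
round 1:
  A via A→c: +{c}
  B via B→c c: +{c}
  C via C→B B: +{c}
  C via C→a: +{a}
  S via S→B: +{c}
  S via S→a b: +{a}
  S: {a,c}  A: {c}  B: {c}  C: {a,c}
round 2:
  A via A→S C: +{a}
  B via B→C: +{a}
  S: {a,c}  A: {a,c}  B: {a,c}  C: {a,c}
round 3: done
  S: {a,c}  A: {a,c}  B: {a,c}  C: {a,c}

FIRST(A) = ["a", "c"]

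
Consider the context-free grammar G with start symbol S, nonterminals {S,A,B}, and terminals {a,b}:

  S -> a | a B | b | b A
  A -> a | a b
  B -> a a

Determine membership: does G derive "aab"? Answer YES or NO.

CNF form of G:
  S -> T0 B | T1 A | a | b
  A -> T0 T1 | a
  B -> T0 T0
  T0 -> a
  T1 -> b

CYK table (by increasing span):
  [0..0]={A,S,T0}  "a"  orig:{A,S}
  [1..1]={A,S,T0}  "a"  orig:{A,S}
  [2..2]={S,T1}  "b"  orig:{S}
  [0..1]={B}  "aa"
  [1..2]={A}  "ab"
  [0..2]=∅  "aab"

S ∉ T[0,2] ⇒ NO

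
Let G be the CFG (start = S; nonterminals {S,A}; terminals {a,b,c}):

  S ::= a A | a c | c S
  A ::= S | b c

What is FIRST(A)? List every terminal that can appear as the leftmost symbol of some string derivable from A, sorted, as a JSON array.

Compute FIRST by fixpoint:
[1]
  A via A→b c: +{b}
  S via S→a A: +{a}
  S via S→c S: +{c}
  FIRST[S]={a,c}  FIRST[A]={b}
[2]
  A via A→S: +{a,c}
  FIRST[S]={a,c}  FIRST[A]={a,b,c}
[3] — fixpoint
  FIRST[S]={a,c}  FIRST[A]={a,b,c}

FIRST(A) = ["a", "b", "c"]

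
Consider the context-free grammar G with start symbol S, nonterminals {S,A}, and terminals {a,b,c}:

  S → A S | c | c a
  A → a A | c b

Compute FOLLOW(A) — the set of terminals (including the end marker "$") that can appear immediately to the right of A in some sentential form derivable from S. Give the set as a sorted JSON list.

FIRST sets, iterate to fixpoint:
iter 1:
  A via A→a A: +{a}
  A via A→c b: +{c}
  S via S→A S: +{a,c}
  FIRST(S)={a,c}  FIRST(A)={a,c}
iter 2: (no change)
  FIRST(S)={a,c}  FIRST(A)={a,c}

FOLLOW sets:
FOLLOW(S) := {$}
pass 1:
  S→A S: FOLLOW(A) ⊇ FIRST(S) = {a,c}; new: +{a,c}
  S: {$}  A: {a,c}
pass 2: — fixpoint
  S: {$}  A: {a,c}

FOLLOW(A) = ["a", "c"]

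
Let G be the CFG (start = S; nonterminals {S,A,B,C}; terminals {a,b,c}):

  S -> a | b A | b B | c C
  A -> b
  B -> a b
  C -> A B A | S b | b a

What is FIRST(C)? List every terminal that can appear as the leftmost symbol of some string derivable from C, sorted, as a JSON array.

FIRST sets, iterate to fixpoint:
iter 1:
  A via A→b: +{b}
  B via B→a b: +{a}
  C via C→A B A: +{b}
  S via S→a: +{a}
  S via S→b A: +{b}
  S via S→c C: +{c}
  FIRST(S)={a,b,c}  FIRST(A)={b}  FIRST(B)={a}  FIRST(C)={b}
iter 2:
  C via C→S b: +{a,c}
  FIRST(S)={a,b,c}  FIRST(A)={b}  FIRST(B)={a}  FIRST(C)={a,b,c}
iter 3: done
  FIRST(S)={a,b,c}  FIRST(A)={b}  FIRST(B)={a}  FIRST(C)={a,b,c}

FIRST(C) = ["a", "b", "c"]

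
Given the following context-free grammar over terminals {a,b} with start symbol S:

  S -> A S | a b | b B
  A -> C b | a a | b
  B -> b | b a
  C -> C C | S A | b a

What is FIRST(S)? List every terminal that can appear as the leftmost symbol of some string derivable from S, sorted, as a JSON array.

FIRST sets, iterate to fixpoint:
round 1:
  A via A→a a: +{a}
  A via A→b: +{b}
  B via B→b: +{b}
  C via C→b a: +{b}
  S via S→A S: +{a,b}
  FIRST[S]={a,b}  FIRST[A]={a,b}  FIRST[B]={b}  FIRST[C]={b}
round 2:
  C via C→S A: +{a}
  FIRST[S]={a,b}  FIRST[A]={a,b}  FIRST[B]={b}  FIRST[C]={a,b}
round 3: — fixpoint
  FIRST[S]={a,b}  FIRST[A]={a,b}  FIRST[B]={b}  FIRST[C]={a,b}

FIRST(S) = ["a", "b"]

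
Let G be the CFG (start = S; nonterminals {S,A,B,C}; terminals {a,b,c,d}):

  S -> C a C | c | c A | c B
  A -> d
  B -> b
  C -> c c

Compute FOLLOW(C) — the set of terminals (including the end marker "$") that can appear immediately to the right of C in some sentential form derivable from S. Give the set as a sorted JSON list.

FIRST sets, iterate to fixpoint:
round 1:
  A via A→d: +{d}
  B via B→b: +{b}
  C via C→c c: +{c}
  S via S→C a C: +{c}
  FIRST[S]={c}  FIRST[A]={d}  FIRST[B]={b}  FIRST[C]={c}
round 2: (stable)
  FIRST[S]={c}  FIRST[A]={d}  FIRST[B]={b}  FIRST[C]={c}

Compute FOLLOW by fixpoint:
FOLLOW(S) := {$}
pass 1:
  S→C a C: FOLLOW(C) ⊇ FIRST(a) = {a}; new: +{a}
  S→C a C: FOLLOW(C) ⊇ FOLLOW(S) ⊇ {$}; new: +{$}
  S→c A: FOLLOW(A) ⊇ FOLLOW(S) ⊇ {$}; new: +{$}
  S→c B: FOLLOW(B) ⊇ FOLLOW(S) ⊇ {$}; new: +{$}
  FOLLOW(S)={$}  FOLLOW(A)={$}  FOLLOW(B)={$}  FOLLOW(C)={$,a}
pass 2: (stable)
  FOLLOW(S)={$}  FOLLOW(A)={$}  FOLLOW(B)={$}  FOLLOW(C)={$,a}

FOLLOW(C) = ["$", "a"]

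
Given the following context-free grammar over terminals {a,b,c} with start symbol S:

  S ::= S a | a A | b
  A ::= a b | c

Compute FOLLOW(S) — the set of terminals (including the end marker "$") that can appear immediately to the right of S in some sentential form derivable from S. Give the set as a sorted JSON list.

FIRST iteration:
round 1:
  A via A→a b: +{a}
  A via A→c: +{c}
  S via S→a A: +{a}
  S via S→b: +{b}
  FIRST[S]={a,b}  FIRST[A]={a,c}
round 2: done
  FIRST[S]={a,b}  FIRST[A]={a,c}

FOLLOW sets:
seed FOLLOW(S) with $
iter 1:
  S→S a: FOLLOW(S) ⊇ FIRST(a) = {a}; new: +{a}
  S→a A: FOLLOW(A) ⊇ FOLLOW(S) ⊇ {$,a}; new: +{$,a}
  S: {$,a}  A: {$,a}
iter 2: done
  S: {$,a}  A: {$,a}

FOLLOW(S) = ["$", "a"]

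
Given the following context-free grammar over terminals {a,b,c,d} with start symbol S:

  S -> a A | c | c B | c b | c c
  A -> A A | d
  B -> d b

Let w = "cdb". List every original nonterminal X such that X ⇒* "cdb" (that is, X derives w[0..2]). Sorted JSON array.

Convert to CNF:
  S -> T2 A | T3 B | T3 T1 | T3 T3 | c
  A -> A A | d
  B -> T0 T1
  T0 -> d
  T1 -> b
  T2 -> a
  T3 -> c

CYK table (by increasing span), restricted to cells inside w[0..2]:
  T[0,0] 'c' = {S,T3}  orig:{S}
  T[1,1] 'd' = {A,T0}  orig:{A}
  T[2,2] 'b' = {T1}  orig:{}
  T[0,1] 'cd' = ∅
  T[1,2] 'db' = {B}
  T[0,2] 'cdb' = {S}

Original NTs in T[0,2] deriving "cdb": ["S"]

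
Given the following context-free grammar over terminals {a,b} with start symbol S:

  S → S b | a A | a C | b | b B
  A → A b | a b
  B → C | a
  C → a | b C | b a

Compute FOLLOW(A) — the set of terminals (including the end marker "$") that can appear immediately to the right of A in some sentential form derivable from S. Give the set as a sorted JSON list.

Compute FIRST by fixpoint:
round 1:
  A via A→a b: +{a}
  B via B→a: +{a}
  C via C→a: +{a}
  C via C→b C: +{b}
  S via S→a A: +{a}
  S via S→b: +{b}
  FIRST(S)={a,b}  FIRST(A)={a}  FIRST(B)={a}  FIRST(C)={a,b}
round 2:
  B via B→C: +{b}
  FIRST(S)={a,b}  FIRST(A)={a}  FIRST(B)={a,b}  FIRST(C)={a,b}
round 3: (no change)
  FIRST(S)={a,b}  FIRST(A)={a}  FIRST(B)={a,b}  FIRST(C)={a,b}

FOLLOW iteration:
FOLLOW(S) := {$}
round 1:
  A→A b: FOLLOW(A) ⊇ FIRST(b) = {b}; new: +{b}
  S→S b: FOLLOW(S) ⊇ FIRST(b) = {b}; new: +{b}
  S→a A: FOLLOW(A) ⊇ FOLLOW(S) ⊇ {$,b}; new: +{$}
  S→a C: FOLLOW(C) ⊇ FOLLOW(S) ⊇ {$,b}; new: +{$,b}
  S→b B: FOLLOW(B) ⊇ FOLLOW(S) ⊇ {$,b}; new: +{$,b}
  FOLLOW(S)={$,b}  FOLLOW(A)={$,b}  FOLLOW(B)={$,b}  FOLLOW(C)={$,b}
round 2: — fixpoint
  FOLLOW(S)={$,b}  FOLLOW(A)={$,b}  FOLLOW(B)={$,b}  FOLLOW(C)={$,b}

FOLLOW(A) = ["$", "b"]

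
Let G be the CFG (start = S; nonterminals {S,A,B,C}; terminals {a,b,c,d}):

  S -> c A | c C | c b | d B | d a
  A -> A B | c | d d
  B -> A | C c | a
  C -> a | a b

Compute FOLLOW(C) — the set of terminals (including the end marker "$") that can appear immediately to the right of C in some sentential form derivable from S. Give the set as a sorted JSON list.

Compute FIRST by fixpoint:
iter 1:
  A via A→c: +{c}
  A via A→d d: +{d}
  B via B→A: +{c,d}
  B via B→a: +{a}
  C via C→a: +{a}
  S via S→c A: +{c}
  S via S→d B: +{d}
  FIRST[S]={c,d}  FIRST[A]={c,d}  FIRST[B]={a,c,d}  FIRST[C]={a}
iter 2: done
  FIRST[S]={c,d}  FIRST[A]={c,d}  FIRST[B]={a,c,d}  FIRST[C]={a}

FOLLOW sets:
seed FOLLOW(S) with $
round 1:
  A→A B: FOLLOW(A) ⊇ FIRST(B) = {a,c,d}; new: +{a,c,d}
  A→A B: FOLLOW(B) ⊇ FOLLOW(A) ⊇ {a,c,d}; new: +{a,c,d}
  B→C c: FOLLOW(C) ⊇ FIRST(c) = {c}; new: +{c}
  S→c A: FOLLOW(A) ⊇ FOLLOW(S) ⊇ {$}; new: +{$}
  S→c C: FOLLOW(C) ⊇ FOLLOW(S) ⊇ {$}; new: +{$}
  S→d B: FOLLOW(B) ⊇ FOLLOW(S) ⊇ {$}; new: +{$}
  FOLLOW[S]={$}  FOLLOW[A]={$,a,c,d}  FOLLOW[B]={$,a,c,d}  FOLLOW[C]={$,c}
round 2: — fixpoint
  FOLLOW[S]={$}  FOLLOW[A]={$,a,c,d}  FOLLOW[B]={$,a,c,d}  FOLLOW[C]={$,c}

FOLLOW(C) = ["$", "c"]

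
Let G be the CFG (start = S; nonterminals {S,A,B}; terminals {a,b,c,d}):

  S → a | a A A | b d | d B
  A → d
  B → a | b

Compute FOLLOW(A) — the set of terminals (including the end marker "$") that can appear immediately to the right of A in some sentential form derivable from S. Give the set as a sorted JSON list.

FIRST iteration:
[1]
  A via A→d: +{d}
  B via B→a: +{a}
  B via B→b: +{b}
  S via S→a: +{a}
  S via S→b d: +{b}
  S via S→d B: +{d}
  FIRST(S)={a,b,d}  FIRST(A)={d}  FIRST(B)={a,b}
[2] — fixpoint
  FIRST(S)={a,b,d}  FIRST(A)={d}  FIRST(B)={a,b}

Compute FOLLOW by fixpoint:
seed FOLLOW(S) with $
round 1:
  S→a A A: FOLLOW(A) ⊇ FIRST(A) = {d}; new: +{d}
  S→a A A: FOLLOW(A) ⊇ FOLLOW(S) ⊇ {$}; new: +{$}
  S→d B: FOLLOW(B) ⊇ FOLLOW(S) ⊇ {$}; new: +{$}
  S: {$}  A: {$,d}  B: {$}
round 2: (no change)
  S: {$}  A: {$,d}  B: {$}

FOLLOW(A) = ["$", "d"]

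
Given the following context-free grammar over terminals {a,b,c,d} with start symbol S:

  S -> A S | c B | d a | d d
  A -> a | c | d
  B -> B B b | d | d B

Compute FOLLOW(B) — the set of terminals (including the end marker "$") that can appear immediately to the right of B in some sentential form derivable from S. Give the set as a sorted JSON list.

FIRST iteration:
round 1:
  A via A→a: +{a}
  A via A→c: +{c}
  A via A→d: +{d}
  B via B→d: +{d}
  S via S→A S: +{a,c,d}
  FIRST(S)={a,c,d}  FIRST(A)={a,c,d}  FIRST(B)={d}
round 2: (stable)
  FIRST(S)={a,c,d}  FIRST(A)={a,c,d}  FIRST(B)={d}

FOLLOW iteration:
FOLLOW(S) := {$}
iter 1:
  B→B B b: FOLLOW(B) ⊇ FIRST(B) = {d}; new: +{d}
  B→B B b: FOLLOW(B) ⊇ FIRST(b) = {b}; new: +{b}
  S→A S: FOLLOW(A) ⊇ FIRST(S) = {a,c,d}; new: +{a,c,d}
  S→c B: FOLLOW(B) ⊇ FOLLOW(S) ⊇ {$}; new: +{$}
  FOLLOW(S)={$}  FOLLOW(A)={a,c,d}  FOLLOW(B)={$,b,d}
iter 2: (stable)
  FOLLOW(S)={$}  FOLLOW(A)={a,c,d}  FOLLOW(B)={$,b,d}

FOLLOW(B) = ["$", "b", "d"]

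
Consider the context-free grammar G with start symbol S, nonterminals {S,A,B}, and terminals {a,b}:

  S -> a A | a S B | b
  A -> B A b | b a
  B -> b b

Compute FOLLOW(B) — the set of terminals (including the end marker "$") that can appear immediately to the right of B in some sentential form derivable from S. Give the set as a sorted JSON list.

Compute FIRST by fixpoint:
round 1:
  A via A→b a: +{b}
  B via B→b b: +{b}
  S via S→a A: +{a}
  S via S→b: +{b}
  FIRST(S)={a,b}  FIRST(A)={b}  FIRST(B)={b}
round 2: done
  FIRST(S)={a,b}  FIRST(A)={b}  FIRST(B)={b}

FOLLOW iteration:
FOLLOW(S) := {$}
[1]
  A→B A b: FOLLOW(B) ⊇ FIRST(A) = {b}; new: +{b}
  A→B A b: FOLLOW(A) ⊇ FIRST(b) = {b}; new: +{b}
  S→a A: FOLLOW(A) ⊇ FOLLOW(S) ⊇ {$}; new: +{$}
  S→a S B: FOLLOW(S) ⊇ FIRST(B) = {b}; new: +{b}
  S→a S B: FOLLOW(B) ⊇ FOLLOW(S) ⊇ {$,b}; new: +{$}
  S: {$,b}  A: {$,b}  B: {$,b}
[2] — fixpoint
  S: {$,b}  A: {$,b}  B: {$,b}

FOLLOW(B) = ["$", "b"]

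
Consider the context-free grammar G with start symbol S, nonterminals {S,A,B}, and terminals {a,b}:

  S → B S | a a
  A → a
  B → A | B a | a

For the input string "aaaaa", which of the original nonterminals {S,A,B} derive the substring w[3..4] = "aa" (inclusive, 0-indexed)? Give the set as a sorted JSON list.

CNF form of G:
  S -> B S | T0 T0
  A -> a
  B -> B T0 | a
  T0 -> a

CYK table (by increasing span) (cells [i..j] with 3 ≤ i ≤ j ≤ 4 only):
  cell(3,3) a: {A,B,T0}  orig:{A,B}
  cell(4,4) a: {A,B,T0}  orig:{A,B}
  cell(3,4) aa: {B,S}

Original NTs in T[3,4] deriving "aa": ["B", "S"]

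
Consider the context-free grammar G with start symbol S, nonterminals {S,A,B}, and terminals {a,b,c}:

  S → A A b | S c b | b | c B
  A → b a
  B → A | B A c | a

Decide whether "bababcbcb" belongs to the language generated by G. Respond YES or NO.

CNF form of G:
  S -> A X4 | S X5 | T2 B | b
  A -> T0 T1
  B -> B X3 | T0 T1 | a
  T0 -> b
  T1 -> a
  T2 -> c
  X3 -> A T2
  X4 -> A T0
  X5 -> T2 T0

Fill CYK table bottom-up:
  cell(0,0) b: {S,T0}  orig:{S}
  cell(1,1) a: {B,T1}  orig:{B}
  cell(2,2) b: {S,T0}  orig:{S}
  cell(3,3) a: {B,T1}  orig:{B}
  cell(4,4) b: {S,T0}  orig:{S}
  cell(5,5) c: {T2}  orig:{}
  cell(6,6) b: {S,T0}  orig:{S}
  cell(7,7) c: {T2}  orig:{}
  cell(8,8) b: {S,T0}  orig:{S}
  cell(0,1) ba: {A,B}
  cell(1,2) ab: ∅
  cell(2,3) ba: {A,B}
  cell(3,4) ab: ∅
  cell(4,5) bc: ∅
  cell(5,6) cb: {X5}  orig:{}
  cell(6,7) bc: ∅
  cell(7,8) cb: {X5}  orig:{}
  cell(0,2) bab: {X4}  orig:{}
  cell(1,3) aba: ∅
  cell(2,4) bab: {X4}  orig:{}
  cell(3,5) abc: ∅
  cell(4,6) bcb: {S}
  cell(5,7) cbc: ∅
  cell(6,8) bcb: {S}
  cell(0,3) baba: ∅
  cell(1,4) abab: ∅
  cell(2,5) babc: ∅
  cell(3,6) abcb: ∅
  cell(4,7) bcbc: ∅
  cell(5,8) cbcb: ∅
  cell(0,4) babab: {S}
  cell(1,5) ababc: ∅
  cell(2,6) babcb: ∅
  cell(3,7) abcbc: ∅
  cell(4,8) bcbcb: {S}
  cell(0,5) bababc: ∅
  cell(1,6) ababcb: ∅
  cell(2,7) babcbc: ∅
  cell(3,8) abcbcb: ∅
  cell(0,6) bababcb: {S}
  cell(1,7) ababcbc: ∅
  cell(2,8) babcbcb: ∅
  cell(0,7) bababcbc: ∅
  cell(1,8) ababcbcb: ∅
  cell(0,8) bababcbcb: {S}

S ∈ T[0,8] ⇒ YES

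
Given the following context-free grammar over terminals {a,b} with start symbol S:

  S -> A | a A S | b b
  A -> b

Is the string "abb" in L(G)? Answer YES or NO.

CNF form of G:
  S -> T0 X2 | T1 T1 | b
  A -> b
  T0 -> a
  T1 -> b
  X2 -> A S

Fill CYK table bottom-up:
  [0..0]={T0}  "a"  orig:{}
  [1..1]={A,S,T1}  "b"  orig:{A,S}
  [2..2]={A,S,T1}  "b"  orig:{A,S}
  [0..1]=∅  "ab"
  [1..2]={S,X2}  "bb"  orig:{S}
  [0..2]={S}  "abb"

S ∈ T[0,2] ⇒ YES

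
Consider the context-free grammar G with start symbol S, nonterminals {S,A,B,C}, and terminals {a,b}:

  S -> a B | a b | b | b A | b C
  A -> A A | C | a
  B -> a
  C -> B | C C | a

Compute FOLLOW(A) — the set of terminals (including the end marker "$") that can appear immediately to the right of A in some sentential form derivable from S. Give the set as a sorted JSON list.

FIRST sets, iterate to fixpoint:
iter 1:
  A via A→a: +{a}
  B via B→a: +{a}
  C via C→B: +{a}
  S via S→a B: +{a}
  S via S→b: +{b}
  FIRST[S]={a,b}  FIRST[A]={a}  FIRST[B]={a}  FIRST[C]={a}
iter 2: — fixpoint
  FIRST[S]={a,b}  FIRST[A]={a}  FIRST[B]={a}  FIRST[C]={a}

FOLLOW iteration:
seed FOLLOW(S) with $
round 1:
  A→A A: FOLLOW(A) ⊇ FIRST(A) = {a}; new: +{a}
  A→C: FOLLOW(C) ⊇ FOLLOW(A) ⊇ {a}; new: +{a}
  C→B: FOLLOW(B) ⊇ FOLLOW(C) ⊇ {a}; new: +{a}
  S→a B: FOLLOW(B) ⊇ FOLLOW(S) ⊇ {$}; new: +{$}
  S→b A: FOLLOW(A) ⊇ FOLLOW(S) ⊇ {$}; new: +{$}
  S→b C: FOLLOW(C) ⊇ FOLLOW(S) ⊇ {$}; new: +{$}
  FOLLOW[S]={$}  FOLLOW[A]={$,a}  FOLLOW[B]={$,a}  FOLLOW[C]={$,a}
round 2: done
  FOLLOW[S]={$}  FOLLOW[A]={$,a}  FOLLOW[B]={$,a}  FOLLOW[C]={$,a}

FOLLOW(A) = ["$", "a"]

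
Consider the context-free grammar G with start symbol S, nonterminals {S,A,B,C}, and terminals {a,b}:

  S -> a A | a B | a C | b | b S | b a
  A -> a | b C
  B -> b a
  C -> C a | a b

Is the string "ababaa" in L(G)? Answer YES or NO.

CNF form of G:
  S -> T0 S | T0 T1 | T1 A | T1 B | T1 C | b
  A -> T0 C | a
  B -> T0 T1
  C -> C T1 | T1 T0
  T0 -> b
  T1 -> a

CYK fill:
  [0..0]={A,T1}  "a"  orig:{A}
  [1..1]={S,T0}  "b"  orig:{S}
  [2..2]={A,T1}  "a"  orig:{A}
  [3..3]={S,T0}  "b"  orig:{S}
  [4..4]={A,T1}  "a"  orig:{A}
  [5..5]={A,T1}  "a"  orig:{A}
  [0..1]={C}  "ab"
  [1..2]={B,S}  "ba"
  [2..3]={C}  "ab"
  [3..4]={B,S}  "ba"
  [4..5]={S}  "aa"
  [0..2]={C,S}  "aba"
  [1..3]={A}  "bab"
  [2..4]={C,S}  "aba"
  [3..5]={S}  "baa"
  [0..3]={S}  "abab"
  [1..4]={A,S}  "baba"
  [2..5]={C}  "abaa"
  [0..4]={S}  "ababa"
  [1..5]={A}  "babaa"
  [0..5]={S}  "ababaa"

S ∈ T[0,5] ⇒ YES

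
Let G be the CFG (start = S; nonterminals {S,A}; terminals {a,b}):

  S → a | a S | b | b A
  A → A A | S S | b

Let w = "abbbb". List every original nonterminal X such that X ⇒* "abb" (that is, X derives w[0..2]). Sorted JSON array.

Convert to CNF:
  S -> T0 S | T1 A | a | b
  A -> A A | S S | b
  T0 -> a
  T1 -> b

CYK fill — only the sub-triangle for w[0..2]:
  cell(0,0) a: {S,T0}  orig:{S}
  cell(1,1) b: {A,S,T1}  orig:{A,S}
  cell(2,2) b: {A,S,T1}  orig:{A,S}
  cell(0,1) ab: {A,S}
  cell(1,2) bb: {A,S}
  cell(0,2) abb: {A,S}

Original NTs in T[0,2] deriving "abb": ["A", "S"]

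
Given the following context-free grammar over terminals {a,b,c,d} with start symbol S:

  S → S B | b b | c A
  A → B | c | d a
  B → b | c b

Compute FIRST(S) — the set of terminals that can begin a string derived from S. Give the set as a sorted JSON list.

FIRST sets, iterate to fixpoint:
pass 1:
  A via A→c: +{c}
  A via A→d a: +{d}
  B via B→b: +{b}
  B via B→c b: +{c}
  S via S→b b: +{b}
  S via S→c A: +{c}
  FIRST(S)={b,c}  FIRST(A)={c,d}  FIRST(B)={b,c}
pass 2:
  A via A→B: +{b}
  FIRST(S)={b,c}  FIRST(A)={b,c,d}  FIRST(B)={b,c}
pass 3: (no change)
  FIRST(S)={b,c}  FIRST(A)={b,c,d}  FIRST(B)={b,c}

FIRST(S) = ["b", "c"]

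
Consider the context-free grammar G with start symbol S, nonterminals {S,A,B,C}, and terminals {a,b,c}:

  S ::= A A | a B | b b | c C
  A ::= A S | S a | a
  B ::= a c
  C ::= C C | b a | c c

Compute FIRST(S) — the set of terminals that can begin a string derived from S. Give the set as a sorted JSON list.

FIRST iteration:
[1]
  A via A→a: +{a}
  B via B→a c: +{a}
  C via C→b a: +{b}
  C via C→c c: +{c}
  S via S→A A: +{a}
  S via S→b b: +{b}
  S via S→c C: +{c}
  S: {a,b,c}  A: {a}  B: {a}  C: {b,c}
[2]
  A via A→S a: +{b,c}
  S: {a,b,c}  A: {a,b,c}  B: {a}  C: {b,c}
[3] — fixpoint
  S: {a,b,c}  A: {a,b,c}  B: {a}  C: {b,c}

FIRST(S) = ["a", "b", "c"]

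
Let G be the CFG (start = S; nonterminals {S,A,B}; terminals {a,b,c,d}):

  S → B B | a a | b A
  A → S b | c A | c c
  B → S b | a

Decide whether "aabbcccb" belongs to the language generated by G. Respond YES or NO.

Convert to CNF:
  S -> B B | T0 A | T2 T2
  A -> S T0 | T1 A | T1 T1
  B -> S T0 | a
  T0 -> b
  T1 -> c
  T2 -> a

CYK fill:
  [0..0]={B,T2}  "a"  orig:{B}
  [1..1]={B,T2}  "a"  orig:{B}
  [2..2]={T0}  "b"  orig:{}
  [3..3]={T0}  "b"  orig:{}
  [4..4]={T1}  "c"  orig:{}
  [5..5]={T1}  "c"  orig:{}
  [6..6]={T1}  "c"  orig:{}
  [7..7]={T0}  "b"  orig:{}
  [0..1]={S}  "aa"
  [1..2]=∅  "ab"
  [2..3]=∅  "bb"
  [3..4]=∅  "bc"
  [4..5]={A}  "cc"
  [5..6]={A}  "cc"
  [6..7]=∅  "cb"
  [0..2]={A,B}  "aab"
  [1..3]=∅  "abb"
  [2..4]=∅  "bbc"
  [3..5]={S}  "bcc"
  [4..6]={A}  "ccc"
  [5..7]=∅  "ccb"
  [0..3]=∅  "aabb"
  [1..4]=∅  "abbc"
  [2..5]=∅  "bbcc"
  [3..6]={S}  "bccc"
  [4..7]=∅  "cccb"
  [0..4]=∅  "aabbc"
  [1..5]=∅  "abbcc"
  [2..6]=∅  "bbccc"
  [3..7]={A,B}  "bcccb"
  [0..5]=∅  "aabbcc"
  [1..6]=∅  "abbccc"
  [2..7]={S}  "bbcccb"
  [0..6]=∅  "aabbccc"
  [1..7]=∅  "abbcccb"
  [0..7]={S}  "aabbcccb"

S ∈ T[0,7] ⇒ YES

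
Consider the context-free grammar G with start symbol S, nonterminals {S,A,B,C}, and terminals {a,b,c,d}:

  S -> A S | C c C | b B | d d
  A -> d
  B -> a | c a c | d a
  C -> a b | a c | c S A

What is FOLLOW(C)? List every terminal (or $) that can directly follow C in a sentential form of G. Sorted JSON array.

Compute FIRST by fixpoint:
iter 1:
  A via A→d: +{d}
  B via B→a: +{a}
  B via B→c a c: +{c}
  B via B→d a: +{d}
  C via C→a b: +{a}
  C via C→c S A: +{c}
  S via S→A S: +{d}
  S via S→C c C: +{a,c}
  S via S→b B: +{b}
  FIRST[S]={a,b,c,d}  FIRST[A]={d}  FIRST[B]={a,c,d}  FIRST[C]={a,c}
iter 2: — fixpoint
  FIRST[S]={a,b,c,d}  FIRST[A]={d}  FIRST[B]={a,c,d}  FIRST[C]={a,c}

FOLLOW iteration:
seed FOLLOW(S) with $
iter 1:
  C→c S A: FOLLOW(S) ⊇ FIRST(A) = {d}; new: +{d}
  S→A S: FOLLOW(A) ⊇ FIRST(S) = {a,b,c,d}; new: +{a,b,c,d}
  S→C c C: FOLLOW(C) ⊇ FIRST(c) = {c}; new: +{c}
  S→C c C: FOLLOW(C) ⊇ FOLLOW(S) ⊇ {$,d}; new: +{$,d}
  S→b B: FOLLOW(B) ⊇ FOLLOW(S) ⊇ {$,d}; new: +{$,d}
  FOLLOW(S)={$,d}  FOLLOW(A)={a,b,c,d}  FOLLOW(B)={$,d}  FOLLOW(C)={$,c,d}
iter 2:
  C→c S A: FOLLOW(A) ⊇ FOLLOW(C) ⊇ {$,c,d}; new: +{$}
  FOLLOW(S)={$,d}  FOLLOW(A)={$,a,b,c,d}  FOLLOW(B)={$,d}  FOLLOW(C)={$,c,d}
iter 3: done
  FOLLOW(S)={$,d}  FOLLOW(A)={$,a,b,c,d}  FOLLOW(B)={$,d}  FOLLOW(C)={$,c,d}

FOLLOW(C) = ["$", "c", "d"]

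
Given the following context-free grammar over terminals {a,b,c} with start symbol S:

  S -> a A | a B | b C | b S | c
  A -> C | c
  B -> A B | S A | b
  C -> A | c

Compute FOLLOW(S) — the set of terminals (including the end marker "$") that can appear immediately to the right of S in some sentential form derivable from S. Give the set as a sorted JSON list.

FIRST sets, iterate to fixpoint:
[1]
  A via A→c: +{c}
  B via B→A B: +{c}
  B via B→b: +{b}
  C via C→A: +{c}
  S via S→a A: +{a}
  S via S→b C: +{b}
  S via S→c: +{c}
  FIRST[S]={a,b,c}  FIRST[A]={c}  FIRST[B]={b,c}  FIRST[C]={c}
[2]
  B via B→S A: +{a}
  FIRST[S]={a,b,c}  FIRST[A]={c}  FIRST[B]={a,b,c}  FIRST[C]={c}
[3] — fixpoint
  FIRST[S]={a,b,c}  FIRST[A]={c}  FIRST[B]={a,b,c}  FIRST[C]={c}

FOLLOW iteration:
initialize: $ ∈ FOLLOW(S)
pass 1:
  B→A B: FOLLOW(A) ⊇ FIRST(B) = {a,b,c}; new: +{a,b,c}
  B→S A: FOLLOW(S) ⊇ FIRST(A) = {c}; new: +{c}
  S→a A: FOLLOW(A) ⊇ FOLLOW(S) ⊇ {$,c}; new: +{$}
  S→a B: FOLLOW(B) ⊇ FOLLOW(S) ⊇ {$,c}; new: +{$,c}
  S→b C: FOLLOW(C) ⊇ FOLLOW(S) ⊇ {$,c}; new: +{$,c}
  FOLLOW[S]={$,c}  FOLLOW[A]={$,a,b,c}  FOLLOW[B]={$,c}  FOLLOW[C]={$,c}
pass 2:
  A→C: FOLLOW(C) ⊇ FOLLOW(A) ⊇ {$,a,b,c}; new: +{a,b}
  FOLLOW[S]={$,c}  FOLLOW[A]={$,a,b,c}  FOLLOW[B]={$,c}  FOLLOW[C]={$,a,b,c}
pass 3: (stable)
  FOLLOW[S]={$,c}  FOLLOW[A]={$,a,b,c}  FOLLOW[B]={$,c}  FOLLOW[C]={$,a,b,c}

FOLLOW(S) = ["$", "c"]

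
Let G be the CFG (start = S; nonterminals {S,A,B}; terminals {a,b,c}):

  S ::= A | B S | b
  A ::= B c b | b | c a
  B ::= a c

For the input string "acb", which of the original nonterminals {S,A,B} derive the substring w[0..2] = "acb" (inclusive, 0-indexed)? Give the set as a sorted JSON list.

Convert to CNF:
  S -> B S | B X4 | T0 T2 | b
  A -> B X3 | T0 T2 | b
  B -> T2 T0
  T0 -> c
  T1 -> b
  T2 -> a
  X3 -> T0 T1
  X4 -> T0 T1

CYK table (by increasing span), restricted to cells inside w[0..2]:
  T[0,0] 'a' = {T2}  orig:{}
  T[1,1] 'c' = {T0}  orig:{}
  T[2,2] 'b' = {A,S,T1}  orig:{A,S}
  T[0,1] 'ac' = {B}
  T[1,2] 'cb' = {X3,X4}  orig:{}
  T[0,2] 'acb' = {S}

Original NTs in T[0,2] deriving "acb": ["S"]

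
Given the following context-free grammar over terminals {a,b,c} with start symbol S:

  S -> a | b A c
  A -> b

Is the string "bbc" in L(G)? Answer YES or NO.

CNF form of G:
  S -> T0 X2 | a
  A -> b
  T0 -> b
  T1 -> c
  X2 -> A T1

CYK fill:
  T[0,0] 'b' = {A,T0}  orig:{A}
  T[1,1] 'b' = {A,T0}  orig:{A}
  T[2,2] 'c' = {T1}  orig:{}
  T[0,1] 'bb' = ∅
  T[1,2] 'bc' = {X2}  orig:{}
  T[0,2] 'bbc' = {S}

S ∈ T[0,2] ⇒ YES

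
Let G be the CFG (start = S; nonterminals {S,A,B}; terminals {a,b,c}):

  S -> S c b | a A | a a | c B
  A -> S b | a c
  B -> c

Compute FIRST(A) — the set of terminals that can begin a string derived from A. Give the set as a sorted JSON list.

FIRST sets, iterate to fixpoint:
iter 1:
  A via A→a c: +{a}
  B via B→c: +{c}
  S via S→a A: +{a}
  S via S→c B: +{c}
  FIRST(S)={a,c}  FIRST(A)={a}  FIRST(B)={c}
iter 2:
  A via A→S b: +{c}
  FIRST(S)={a,c}  FIRST(A)={a,c}  FIRST(B)={c}
iter 3: (stable)
  FIRST(S)={a,c}  FIRST(A)={a,c}  FIRST(B)={c}

FIRST(A) = ["a", "c"]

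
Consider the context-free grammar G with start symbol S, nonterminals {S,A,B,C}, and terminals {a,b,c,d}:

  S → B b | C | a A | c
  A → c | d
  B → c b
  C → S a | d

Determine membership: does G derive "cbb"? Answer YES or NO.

CNF form of G:
  S -> B T1 | S T2 | T2 A | c | d
  A -> c | d
  B -> T0 T1
  C -> S T2 | d
  T0 -> c
  T1 -> b
  T2 -> a

Fill CYK table bottom-up:
  T[0,0] 'c' = {A,S,T0}  orig:{A,S}
  T[1,1] 'b' = {T1}  orig:{}
  T[2,2] 'b' = {T1}  orig:{}
  T[0,1] 'cb' = {B}
  T[1,2] 'bb' = ∅
  T[0,2] 'cbb' = {S}

S ∈ T[0,2] ⇒ YES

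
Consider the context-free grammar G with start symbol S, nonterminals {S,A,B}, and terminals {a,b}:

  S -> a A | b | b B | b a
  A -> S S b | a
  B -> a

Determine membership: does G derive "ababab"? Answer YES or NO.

CNF form of G:
  S -> T0 B | T0 T1 | T1 A | b
  A -> S X2 | a
  B -> a
  T0 -> b
  T1 -> a
  X2 -> S T0

CYK fill:
  cell(0,0) a: {A,B,T1}  orig:{A,B}
  cell(1,1) b: {S,T0}  orig:{S}
  cell(2,2) a: {A,B,T1}  orig:{A,B}
  cell(3,3) b: {S,T0}  orig:{S}
  cell(4,4) a: {A,B,T1}  orig:{A,B}
  cell(5,5) b: {S,T0}  orig:{S}
  cell(0,1) ab: ∅
  cell(1,2) ba: {S}
  cell(2,3) ab: ∅
  cell(3,4) ba: {S}
  cell(4,5) ab: ∅
  cell(0,2) aba: ∅
  cell(1,3) bab: {X2}  orig:{}
  cell(2,4) aba: ∅
  cell(3,5) bab: {X2}  orig:{}
  cell(0,3) abab: ∅
  cell(1,4) baba: ∅
  cell(2,5) abab: ∅
  cell(0,4) ababa: ∅
  cell(1,5) babab: {A}
  cell(0,5) ababab: {S}

S ∈ T[0,5] ⇒ YES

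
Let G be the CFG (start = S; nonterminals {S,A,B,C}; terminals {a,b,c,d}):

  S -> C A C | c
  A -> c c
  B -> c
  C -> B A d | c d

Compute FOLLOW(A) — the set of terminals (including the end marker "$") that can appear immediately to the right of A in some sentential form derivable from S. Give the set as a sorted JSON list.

Compute FIRST by fixpoint:
round 1:
  A via A→c c: +{c}
  B via B→c: +{c}
  C via C→B A d: +{c}
  S via S→C A C: +{c}
  S: {c}  A: {c}  B: {c}  C: {c}
round 2: (stable)
  S: {c}  A: {c}  B: {c}  C: {c}

FOLLOW iteration:
FOLLOW(S) := {$}
pass 1:
  C→B A d: FOLLOW(B) ⊇ FIRST(A) = {c}; new: +{c}
  C→B A d: FOLLOW(A) ⊇ FIRST(d) = {d}; new: +{d}
  S→C A C: FOLLOW(C) ⊇ FIRST(A) = {c}; new: +{c}
  S→C A C: FOLLOW(A) ⊇ FIRST(C) = {c}; new: +{c}
  S→C A C: FOLLOW(C) ⊇ FOLLOW(S) ⊇ {$}; new: +{$}
  S: {$}  A: {c,d}  B: {c}  C: {$,c}
pass 2: — fixpoint
  S: {$}  A: {c,d}  B: {c}  C: {$,c}

FOLLOW(A) = ["c", "d"]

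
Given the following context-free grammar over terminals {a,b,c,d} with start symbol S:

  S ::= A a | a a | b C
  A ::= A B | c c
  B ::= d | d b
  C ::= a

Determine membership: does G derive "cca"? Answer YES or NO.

CNF form of G:
  S -> A T3 | T2 C | T3 T3
  A -> A B | T0 T0
  B -> T1 T2 | d
  C -> a
  T0 -> c
  T1 -> d
  T2 -> b
  T3 -> a

CYK fill:
  T[0,0] 'c' = {T0}  orig:{}
  T[1,1] 'c' = {T0}  orig:{}
  T[2,2] 'a' = {C,T3}  orig:{C}
  T[0,1] 'cc' = {A}
  T[1,2] 'ca' = ∅
  T[0,2] 'cca' = {S}

S ∈ T[0,2] ⇒ YES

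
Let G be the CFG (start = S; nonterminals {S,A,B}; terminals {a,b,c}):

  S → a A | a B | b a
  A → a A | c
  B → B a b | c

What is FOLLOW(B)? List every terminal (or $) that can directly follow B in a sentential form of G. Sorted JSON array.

Compute FIRST by fixpoint:
pass 1:
  A via A→a A: +{a}
  A via A→c: +{c}
  B via B→c: +{c}
  S via S→a A: +{a}
  S via S→b a: +{b}
  FIRST(S)={a,b}  FIRST(A)={a,c}  FIRST(B)={c}
pass 2: — fixpoint
  FIRST(S)={a,b}  FIRST(A)={a,c}  FIRST(B)={c}

Compute FOLLOW by fixpoint:
initialize: $ ∈ FOLLOW(S)
round 1:
  B→B a b: FOLLOW(B) ⊇ FIRST(a) = {a}; new: +{a}
  S→a A: FOLLOW(A) ⊇ FOLLOW(S) ⊇ {$}; new: +{$}
  S→a B: FOLLOW(B) ⊇ FOLLOW(S) ⊇ {$}; new: +{$}
  FOLLOW(S)={$}  FOLLOW(A)={$}  FOLLOW(B)={$,a}
round 2: (stable)
  FOLLOW(S)={$}  FOLLOW(A)={$}  FOLLOW(B)={$,a}

FOLLOW(B) = ["$", "a"]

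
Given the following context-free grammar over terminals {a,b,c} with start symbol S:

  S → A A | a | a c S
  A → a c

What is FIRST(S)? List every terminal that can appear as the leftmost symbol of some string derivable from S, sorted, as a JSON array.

Compute FIRST by fixpoint:
iter 1:
  A via A→a c: +{a}
  S via S→A A: +{a}
  FIRST[S]={a}  FIRST[A]={a}
iter 2: done
  FIRST[S]={a}  FIRST[A]={a}

FIRST(S) = ["a"]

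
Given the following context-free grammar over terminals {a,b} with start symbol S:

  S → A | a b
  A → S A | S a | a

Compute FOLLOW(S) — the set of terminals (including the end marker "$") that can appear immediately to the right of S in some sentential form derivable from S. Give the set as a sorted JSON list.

FIRST sets, iterate to fixpoint:
pass 1:
  A via A→a: +{a}
  S via S→A: +{a}
  FIRST(S)={a}  FIRST(A)={a}
pass 2: (no change)
  FIRST(S)={a}  FIRST(A)={a}

FOLLOW iteration:
initialize: $ ∈ FOLLOW(S)
[1]
  A→S A: FOLLOW(S) ⊇ FIRST(A) = {a}; new: +{a}
  S→A: FOLLOW(A) ⊇ FOLLOW(S) ⊇ {$,a}; new: +{$,a}
  FOLLOW[S]={$,a}  FOLLOW[A]={$,a}
[2] done
  FOLLOW[S]={$,a}  FOLLOW[A]={$,a}

FOLLOW(S) = ["$", "a"]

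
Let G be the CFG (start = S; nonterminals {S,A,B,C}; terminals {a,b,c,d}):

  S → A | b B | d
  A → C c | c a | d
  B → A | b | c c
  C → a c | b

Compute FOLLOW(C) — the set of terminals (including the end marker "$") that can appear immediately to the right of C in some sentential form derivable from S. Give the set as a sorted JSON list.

FIRST sets, iterate to fixpoint:
round 1:
  A via A→c a: +{c}
  A via A→d: +{d}
  B via B→A: +{c,d}
  B via B→b: +{b}
  C via C→a c: +{a}
  C via C→b: +{b}
  S via S→A: +{c,d}
  S via S→b B: +{b}
  FIRST(S)={b,c,d}  FIRST(A)={c,d}  FIRST(B)={b,c,d}  FIRST(C)={a,b}
round 2:
  A via A→C c: +{a,b}
  B via B→A: +{a}
  S via S→A: +{a}
  FIRST(S)={a,b,c,d}  FIRST(A)={a,b,c,d}  FIRST(B)={a,b,c,d}  FIRST(C)={a,b}
round 3: (no change)
  FIRST(S)={a,b,c,d}  FIRST(A)={a,b,c,d}  FIRST(B)={a,b,c,d}  FIRST(C)={a,b}

Compute FOLLOW by fixpoint:
seed FOLLOW(S) with $
pass 1:
  A→C c: FOLLOW(C) ⊇ FIRST(c) = {c}; new: +{c}
  S→A: FOLLOW(A) ⊇ FOLLOW(S) ⊇ {$}; new: +{$}
  S→b B: FOLLOW(B) ⊇ FOLLOW(S) ⊇ {$}; new: +{$}
  FOLLOW(S)={$}  FOLLOW(A)={$}  FOLLOW(B)={$}  FOLLOW(C)={c}
pass 2: (stable)
  FOLLOW(S)={$}  FOLLOW(A)={$}  FOLLOW(B)={$}  FOLLOW(C)={c}

FOLLOW(C) = ["c"]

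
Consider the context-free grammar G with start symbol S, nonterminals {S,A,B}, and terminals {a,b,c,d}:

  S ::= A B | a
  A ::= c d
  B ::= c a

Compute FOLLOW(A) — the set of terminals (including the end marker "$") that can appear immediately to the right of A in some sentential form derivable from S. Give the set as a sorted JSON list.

Compute FIRST by fixpoint:
[1]
  A via A→c d: +{c}
  B via B→c a: +{c}
  S via S→A B: +{c}
  S via S→a: +{a}
  S: {a,c}  A: {c}  B: {c}
[2] — fixpoint
  S: {a,c}  A: {c}  B: {c}

FOLLOW iteration:
seed FOLLOW(S) with $
[1]
  S→A B: FOLLOW(A) ⊇ FIRST(B) = {c}; new: +{c}
  S→A B: FOLLOW(B) ⊇ FOLLOW(S) ⊇ {$}; new: +{$}
  FOLLOW[S]={$}  FOLLOW[A]={c}  FOLLOW[B]={$}
[2] done
  FOLLOW[S]={$}  FOLLOW[A]={c}  FOLLOW[B]={$}

FOLLOW(A) = ["c"]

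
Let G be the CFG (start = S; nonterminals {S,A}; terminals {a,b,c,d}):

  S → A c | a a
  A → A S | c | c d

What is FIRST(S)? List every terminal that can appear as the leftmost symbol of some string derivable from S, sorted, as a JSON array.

FIRST iteration:
iter 1:
  A via A→c: +{c}
  S via S→A c: +{c}
  S via S→a a: +{a}
  FIRST[S]={a,c}  FIRST[A]={c}
iter 2: (stable)
  FIRST[S]={a,c}  FIRST[A]={c}

FIRST(S) = ["a", "c"]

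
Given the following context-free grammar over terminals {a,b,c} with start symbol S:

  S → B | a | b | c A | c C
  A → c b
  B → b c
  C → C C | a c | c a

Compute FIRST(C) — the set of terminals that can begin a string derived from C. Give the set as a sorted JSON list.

Compute FIRST by fixpoint:
round 1:
  A via A→c b: +{c}
  B via B→b c: +{b}
  C via C→a c: +{a}
  C via C→c a: +{c}
  S via S→B: +{b}
  S via S→a: +{a}
  S via S→c A: +{c}
  S: {a,b,c}  A: {c}  B: {b}  C: {a,c}
round 2: — fixpoint
  S: {a,b,c}  A: {c}  B: {b}  C: {a,c}

FIRST(C) = ["a", "c"]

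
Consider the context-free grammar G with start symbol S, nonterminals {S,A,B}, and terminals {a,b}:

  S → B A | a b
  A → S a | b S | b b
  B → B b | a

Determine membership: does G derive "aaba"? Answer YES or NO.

Convert to CNF:
  S -> B A | T0 T1
  A -> S T0 | T1 S | T1 T1
  B -> B T1 | a
  T0 -> a
  T1 -> b

CYK table (by increasing span):
  cell(0,0) a: {B,T0}  orig:{B}
  cell(1,1) a: {B,T0}  orig:{B}
  cell(2,2) b: {T1}  orig:{}
  cell(3,3) a: {B,T0}  orig:{B}
  cell(0,1) aa: ∅
  cell(1,2) ab: {B,S}
  cell(2,3) ba: ∅
  cell(0,2) aab: ∅
  cell(1,3) aba: {A}
  cell(0,3) aaba: {S}

S ∈ T[0,3] ⇒ YES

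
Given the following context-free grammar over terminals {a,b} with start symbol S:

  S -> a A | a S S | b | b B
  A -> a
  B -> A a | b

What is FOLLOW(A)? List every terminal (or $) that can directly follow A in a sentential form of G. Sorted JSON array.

Compute FIRST by fixpoint:
[1]
  A via A→a: +{a}
  B via B→A a: +{a}
  B via B→b: +{b}
  S via S→a A: +{a}
  S via S→b: +{b}
  FIRST(S)={a,b}  FIRST(A)={a}  FIRST(B)={a,b}
[2] done
  FIRST(S)={a,b}  FIRST(A)={a}  FIRST(B)={a,b}

FOLLOW iteration:
seed FOLLOW(S) with $
pass 1:
  B→A a: FOLLOW(A) ⊇ FIRST(a) = {a}; new: +{a}
  S→a A: FOLLOW(A) ⊇ FOLLOW(S) ⊇ {$}; new: +{$}
  S→a S S: FOLLOW(S) ⊇ FIRST(S) = {a,b}; new: +{a,b}
  S→b B: FOLLOW(B) ⊇ FOLLOW(S) ⊇ {$,a,b}; new: +{$,a,b}
  S: {$,a,b}  A: {$,a}  B: {$,a,b}
pass 2:
  S→a A: FOLLOW(A) ⊇ FOLLOW(S) ⊇ {$,a,b}; new: +{b}
  S: {$,a,b}  A: {$,a,b}  B: {$,a,b}
pass 3: done
  S: {$,a,b}  A: {$,a,b}  B: {$,a,b}

FOLLOW(A) = ["$", "a", "b"]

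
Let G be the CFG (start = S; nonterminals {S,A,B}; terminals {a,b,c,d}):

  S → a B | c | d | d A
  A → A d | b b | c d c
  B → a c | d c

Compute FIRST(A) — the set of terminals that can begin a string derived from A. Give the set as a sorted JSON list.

FIRST sets, iterate to fixpoint:
iter 1:
  A via A→b b: +{b}
  A via A→c d c: +{c}
  B via B→a c: +{a}
  B via B→d c: +{d}
  S via S→a B: +{a}
  S via S→c: +{c}
  S via S→d: +{d}
  S: {a,c,d}  A: {b,c}  B: {a,d}
iter 2: — fixpoint
  S: {a,c,d}  A: {b,c}  B: {a,d}

FIRST(A) = ["b", "c"]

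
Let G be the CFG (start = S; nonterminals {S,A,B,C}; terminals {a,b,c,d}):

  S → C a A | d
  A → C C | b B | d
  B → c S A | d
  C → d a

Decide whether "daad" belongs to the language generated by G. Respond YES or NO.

Convert to CNF:
  S -> C X5 | d
  A -> C C | T0 B | d
  B -> T1 X4 | d
  C -> T2 T3
  T0 -> b
  T1 -> c
  T2 -> d
  T3 -> a
  X4 -> S A
  X5 -> T3 A

CYK fill:
  T[0,0] 'd' = {A,B,S,T2}  orig:{A,B,S}
  T[1,1] 'a' = {T3}  orig:{}
  T[2,2] 'a' = {T3}  orig:{}
  T[3,3] 'd' = {A,B,S,T2}  orig:{A,B,S}
  T[0,1] 'da' = {C}
  T[1,2] 'aa' = ∅
  T[2,3] 'ad' = {X5}  orig:{}
  T[0,2] 'daa' = ∅
  T[1,3] 'aad' = ∅
  T[0,3] 'daad' = {S}

S ∈ T[0,3] ⇒ YES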